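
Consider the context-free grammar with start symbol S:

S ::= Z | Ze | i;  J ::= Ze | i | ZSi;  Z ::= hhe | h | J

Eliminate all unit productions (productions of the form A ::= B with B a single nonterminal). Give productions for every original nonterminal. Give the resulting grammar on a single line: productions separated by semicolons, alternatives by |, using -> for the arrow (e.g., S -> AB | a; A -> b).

S -> h | i | Ze | ZSi | hhe; J -> i | Ze | ZSi; Z -> h | i | Ze | ZSi | hhe

Unit productions: S->Z, Z->J.
Unit pairs (A ⇒* B via units): (S,J), (S,Z), (Z,J).
S: inherits non-unit rules of {J, S, Z} → ZSi | Ze | h | hhe | i.
J: inherits non-unit rules of {J} → ZSi | Ze | i.
Z: inherits non-unit rules of {J, Z} → ZSi | Ze | h | hhe | i.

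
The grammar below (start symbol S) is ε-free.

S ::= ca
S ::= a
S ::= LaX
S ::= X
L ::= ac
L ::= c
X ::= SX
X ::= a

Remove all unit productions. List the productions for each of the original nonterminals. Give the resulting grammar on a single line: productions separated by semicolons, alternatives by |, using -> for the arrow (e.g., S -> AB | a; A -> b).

S -> a | SX | ca | LaX; L -> c | ac; X -> a | SX

Unit productions: S->X.
Unit pairs (A ⇒* B via units): (S,X).
S: inherits non-unit rules of {S, X} → LaX | SX | a | ca.
L: inherits non-unit rules of {L} → ac | c.
X: inherits non-unit rules of {X} → SX | a.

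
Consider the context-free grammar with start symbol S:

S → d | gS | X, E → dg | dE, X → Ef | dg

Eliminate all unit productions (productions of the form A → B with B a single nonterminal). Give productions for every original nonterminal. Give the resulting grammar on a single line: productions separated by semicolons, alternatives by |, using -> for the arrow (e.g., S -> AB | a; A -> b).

S -> d | Ef | dg | gS; E -> dE | dg; X -> Ef | dg

Unit productions: S->X.
Unit pairs (A ⇒* B via units): (S,X).
S: inherits non-unit rules of {S, X} → Ef | d | dg | gS.
E: inherits non-unit rules of {E} → dE | dg.
X: inherits non-unit rules of {X} → Ef | dg.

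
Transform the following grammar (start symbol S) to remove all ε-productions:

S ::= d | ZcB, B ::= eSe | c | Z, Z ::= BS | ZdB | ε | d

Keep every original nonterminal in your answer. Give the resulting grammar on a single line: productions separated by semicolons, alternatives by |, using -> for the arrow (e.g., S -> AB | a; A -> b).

S -> c | d | Zc | cB | ZcB; B -> Z | c | eSe; Z -> S | d | BS | Zd | dB | ZdB

Nullable set: {B, Z}.
S -> ZcB: Z, B nullable, giving Zc | ZcB | c | cB.
B -> Z: Z nullable, giving Z.
Drop Z -> ε.
Z -> BS: B nullable, giving BS | S.
Z -> ZdB: Z, B nullable, giving Zd | ZdB | d | dB.
Unchanged (no nullable symbols): S -> d; B -> c; B -> eSe; Z -> d.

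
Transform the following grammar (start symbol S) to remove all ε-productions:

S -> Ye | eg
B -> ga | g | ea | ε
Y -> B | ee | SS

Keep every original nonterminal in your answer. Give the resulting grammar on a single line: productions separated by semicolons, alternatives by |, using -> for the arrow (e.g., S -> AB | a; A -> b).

Nullable set: {B, Y}.
S -> Ye: Y nullable, giving Ye | e.
Drop B -> ε.
Y -> B: B nullable, giving B.
Unchanged (no nullable symbols): S -> eg; B -> ea; B -> g; B -> ga; Y -> SS; Y -> ee.

S -> e | Ye | eg; B -> g | ea | ga; Y -> B | SS | ee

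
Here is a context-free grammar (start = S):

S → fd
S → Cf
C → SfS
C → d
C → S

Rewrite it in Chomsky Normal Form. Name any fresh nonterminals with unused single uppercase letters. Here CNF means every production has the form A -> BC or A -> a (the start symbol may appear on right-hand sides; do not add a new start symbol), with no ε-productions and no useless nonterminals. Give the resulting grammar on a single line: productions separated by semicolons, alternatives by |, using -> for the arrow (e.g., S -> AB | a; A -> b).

No ε-productions.
After unit-elimination: S -> Cf | fd; C -> d | Cf | fd | SfS.
TERM: introduce B -> d, A -> f and substitute in every rule of length ≥2.
BIN: C -> SAS becomes C -> SD, D -> AS.

S -> AB | CA; A -> f; B -> d; C -> d | AB | CA | SD; D -> AS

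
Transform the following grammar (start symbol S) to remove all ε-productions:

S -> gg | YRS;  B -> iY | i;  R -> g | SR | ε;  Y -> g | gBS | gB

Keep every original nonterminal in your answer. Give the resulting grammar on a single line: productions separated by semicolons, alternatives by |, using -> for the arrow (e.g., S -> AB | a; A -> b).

S -> YS | gg | YRS; B -> i | iY; R -> S | g | SR; Y -> g | gB | gBS

Nullable set: {R}.
S -> YRS: R nullable, giving YRS | YS.
Drop R -> ε.
R -> SR: R nullable, giving S | SR.
Unchanged (no nullable symbols): S -> gg; B -> i; B -> iY; R -> g; Y -> g; Y -> gB; Y -> gBS.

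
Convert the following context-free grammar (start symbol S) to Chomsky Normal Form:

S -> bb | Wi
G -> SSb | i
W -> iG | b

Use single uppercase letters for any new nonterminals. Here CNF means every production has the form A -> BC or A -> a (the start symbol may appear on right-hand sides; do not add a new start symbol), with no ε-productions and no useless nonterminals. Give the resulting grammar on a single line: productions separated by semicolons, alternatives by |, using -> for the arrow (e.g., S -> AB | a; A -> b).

No ε-productions.
No unit productions to eliminate.
TERM: introduce A -> b, B -> i and substitute in every rule of length ≥2.
BIN: G -> SSA becomes G -> SC, C -> SA.

S -> AA | WB; A -> b; B -> i; C -> SA; G -> i | SC; W -> b | BG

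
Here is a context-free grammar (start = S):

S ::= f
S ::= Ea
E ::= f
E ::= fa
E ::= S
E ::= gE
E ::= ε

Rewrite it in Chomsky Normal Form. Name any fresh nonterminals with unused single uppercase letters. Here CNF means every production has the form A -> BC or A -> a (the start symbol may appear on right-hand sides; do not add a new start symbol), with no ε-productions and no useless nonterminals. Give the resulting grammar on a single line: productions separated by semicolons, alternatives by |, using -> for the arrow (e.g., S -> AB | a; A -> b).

S -> a | f | EA; A -> a; B -> f; C -> g; E -> a | f | g | BA | CE | EA

Nullable: {E}; after ε-elimination: S -> a | f | Ea; E -> S | f | g | fa | gE.
After unit-elimination: S -> a | f | Ea; E -> a | f | g | Ea | fa | gE.
TERM: introduce A -> a, B -> f, C -> g and substitute in every rule of length ≥2.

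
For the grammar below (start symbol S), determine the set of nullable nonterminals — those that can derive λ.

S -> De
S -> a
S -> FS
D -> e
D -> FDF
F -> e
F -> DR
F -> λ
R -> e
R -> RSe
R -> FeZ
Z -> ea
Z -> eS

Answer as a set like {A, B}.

{F}

Directly nullable (have an ε-rule): {F}.
Not nullable: D, R, S, Z — each has a terminal in every rule's right-hand side or depends on a non-nullable symbol.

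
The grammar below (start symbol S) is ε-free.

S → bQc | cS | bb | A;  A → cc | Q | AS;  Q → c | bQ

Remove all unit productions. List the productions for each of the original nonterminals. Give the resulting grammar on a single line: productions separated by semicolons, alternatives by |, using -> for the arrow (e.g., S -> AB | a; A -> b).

S -> c | AS | bQ | bb | cS | cc | bQc; A -> c | AS | bQ | cc; Q -> c | bQ

Unit productions: A->Q, S->A.
Unit pairs (A ⇒* B via units): (A,Q), (S,A), (S,Q).
S: inherits non-unit rules of {A, Q, S} → AS | bQ | bQc | bb | c | cS | cc.
A: inherits non-unit rules of {A, Q} → AS | bQ | c | cc.
Q: inherits non-unit rules of {Q} → bQ | c.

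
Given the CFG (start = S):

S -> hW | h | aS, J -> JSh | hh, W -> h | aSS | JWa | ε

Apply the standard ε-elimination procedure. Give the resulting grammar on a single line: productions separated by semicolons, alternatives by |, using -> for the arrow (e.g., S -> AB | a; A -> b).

S -> h | aS | hW; J -> hh | JSh; W -> h | Ja | JWa | aSS

Nullable set: {W}.
S -> hW: W nullable, giving h | hW.
Drop W -> ε.
W -> JWa: W nullable, giving JWa | Ja.
Unchanged (no nullable symbols): S -> aS; S -> h; J -> JSh; J -> hh; W -> aSS; W -> h.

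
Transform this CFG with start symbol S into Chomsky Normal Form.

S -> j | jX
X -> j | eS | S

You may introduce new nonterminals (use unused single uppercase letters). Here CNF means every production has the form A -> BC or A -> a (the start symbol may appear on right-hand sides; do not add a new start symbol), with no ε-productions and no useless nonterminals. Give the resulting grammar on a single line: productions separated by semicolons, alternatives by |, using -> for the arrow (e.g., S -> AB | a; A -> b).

No ε-productions.
After unit-elimination: S -> j | jX; X -> j | eS | jX.
TERM: introduce B -> e, A -> j and substitute in every rule of length ≥2.

S -> j | AX; A -> j; B -> e; X -> j | AX | BS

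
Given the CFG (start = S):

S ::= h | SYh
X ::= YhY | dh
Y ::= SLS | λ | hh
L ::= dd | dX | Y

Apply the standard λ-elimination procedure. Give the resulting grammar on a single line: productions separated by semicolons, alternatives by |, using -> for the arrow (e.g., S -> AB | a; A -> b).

Nullable set: {L, Y}.
S -> SYh: Y nullable, giving SYh | Sh.
L -> Y: Y nullable, giving Y.
X -> YhY: Y, Y nullable, giving Yh | YhY | h | hY.
Drop Y -> λ.
Y -> SLS: L nullable, giving SLS | SS.
Unchanged (no nullable symbols): S -> h; L -> dX; L -> dd; X -> dh; Y -> hh.

S -> h | Sh | SYh; L -> Y | dX | dd; X -> h | Yh | dh | hY | YhY; Y -> SS | hh | SLS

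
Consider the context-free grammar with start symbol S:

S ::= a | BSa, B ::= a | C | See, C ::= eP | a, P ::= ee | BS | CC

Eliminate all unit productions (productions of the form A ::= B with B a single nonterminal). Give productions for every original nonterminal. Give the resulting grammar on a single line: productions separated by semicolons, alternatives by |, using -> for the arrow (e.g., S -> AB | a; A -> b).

S -> a | BSa; B -> a | eP | See; C -> a | eP; P -> BS | CC | ee

Unit productions: B->C.
Unit pairs (A ⇒* B via units): (B,C).
S: inherits non-unit rules of {S} → BSa | a.
B: inherits non-unit rules of {B, C} → See | a | eP.
C: inherits non-unit rules of {C} → a | eP.
P: inherits non-unit rules of {P} → BS | CC | ee.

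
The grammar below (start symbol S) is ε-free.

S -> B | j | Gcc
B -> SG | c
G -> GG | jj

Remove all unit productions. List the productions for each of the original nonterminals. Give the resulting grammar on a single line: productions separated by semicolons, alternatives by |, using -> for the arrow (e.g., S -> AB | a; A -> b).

Unit productions: S->B.
Unit pairs (A ⇒* B via units): (S,B).
S: inherits non-unit rules of {B, S} → Gcc | SG | c | j.
B: inherits non-unit rules of {B} → SG | c.
G: inherits non-unit rules of {G} → GG | jj.

S -> c | j | SG | Gcc; B -> c | SG; G -> GG | jj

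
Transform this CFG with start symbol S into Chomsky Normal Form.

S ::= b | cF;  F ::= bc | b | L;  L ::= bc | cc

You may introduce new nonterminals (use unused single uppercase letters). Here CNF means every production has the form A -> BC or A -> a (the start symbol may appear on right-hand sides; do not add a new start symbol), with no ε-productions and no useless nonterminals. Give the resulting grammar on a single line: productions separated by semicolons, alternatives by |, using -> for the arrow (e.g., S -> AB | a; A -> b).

S -> b | BF; A -> b; B -> c; F -> b | AB | BB

No ε-productions.
After unit-elimination: S -> b | cF; F -> b | bc | cc; L -> bc | cc.
TERM: introduce A -> b, B -> c and substitute in every rule of length ≥2.
Drop unreachable/unproductive: L.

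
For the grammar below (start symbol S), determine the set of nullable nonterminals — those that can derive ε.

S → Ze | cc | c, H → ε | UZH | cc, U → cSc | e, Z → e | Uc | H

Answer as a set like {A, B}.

{H, Z}

Directly nullable (have an ε-rule): {H}.
Z is nullable via Z -> H (every symbol on the right is already known nullable).
Not nullable: S, U — each has a terminal in every rule's right-hand side or depends on a non-nullable symbol.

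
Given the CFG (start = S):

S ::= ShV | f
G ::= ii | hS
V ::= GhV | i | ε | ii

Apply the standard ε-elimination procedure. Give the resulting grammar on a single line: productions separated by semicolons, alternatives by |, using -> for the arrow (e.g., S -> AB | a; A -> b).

S -> f | Sh | ShV; G -> hS | ii; V -> i | Gh | ii | GhV

Nullable set: {V}.
S -> ShV: V nullable, giving Sh | ShV.
Drop V -> ε.
V -> GhV: V nullable, giving Gh | GhV.
Unchanged (no nullable symbols): S -> f; G -> hS; G -> ii; V -> i; V -> ii.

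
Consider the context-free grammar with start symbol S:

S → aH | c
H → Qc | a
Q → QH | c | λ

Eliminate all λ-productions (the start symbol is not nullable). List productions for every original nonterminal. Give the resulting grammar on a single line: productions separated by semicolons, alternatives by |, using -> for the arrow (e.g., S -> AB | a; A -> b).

Nullable set: {Q}.
H -> Qc: Q nullable, giving Qc | c.
Drop Q -> λ.
Q -> QH: Q nullable, giving H | QH.
Unchanged (no nullable symbols): S -> aH; S -> c; H -> a; Q -> c.

S -> c | aH; H -> a | c | Qc; Q -> H | c | QH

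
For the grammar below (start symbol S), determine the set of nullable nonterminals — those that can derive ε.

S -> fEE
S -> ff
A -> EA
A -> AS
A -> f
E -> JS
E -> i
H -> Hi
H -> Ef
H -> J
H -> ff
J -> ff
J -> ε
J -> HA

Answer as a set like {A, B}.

Directly nullable (have an ε-rule): {J}.
H is nullable via H -> J (every symbol on the right is already known nullable).
Not nullable: A, E, S — each has a terminal in every rule's right-hand side or depends on a non-nullable symbol.

{H, J}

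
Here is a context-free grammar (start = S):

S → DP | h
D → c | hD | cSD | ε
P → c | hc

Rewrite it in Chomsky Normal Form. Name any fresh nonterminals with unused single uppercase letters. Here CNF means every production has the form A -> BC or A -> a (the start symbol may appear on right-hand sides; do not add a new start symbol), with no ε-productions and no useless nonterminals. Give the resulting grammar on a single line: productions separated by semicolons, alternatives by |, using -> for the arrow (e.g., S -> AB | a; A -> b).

Nullable: {D}; after ε-elimination: S -> P | h | DP; D -> c | h | cS | hD | cSD; P -> c | hc.
After unit-elimination: S -> c | h | DP | hc; D -> c | h | cS | hD | cSD; P -> c | hc.
TERM: introduce A -> c, B -> h and substitute in every rule of length ≥2.
BIN: D -> ASD becomes D -> AC, C -> SD.

S -> c | h | BA | DP; A -> c; B -> h; C -> SD; D -> c | h | AC | AS | BD; P -> c | BA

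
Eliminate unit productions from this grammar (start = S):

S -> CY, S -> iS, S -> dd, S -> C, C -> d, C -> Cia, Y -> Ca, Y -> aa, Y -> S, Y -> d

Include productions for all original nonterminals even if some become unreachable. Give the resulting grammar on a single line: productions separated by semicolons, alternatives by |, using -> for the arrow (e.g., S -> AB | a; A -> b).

Unit productions: S->C, Y->S.
Unit pairs (A ⇒* B via units): (S,C), (Y,C), (Y,S).
S: inherits non-unit rules of {C, S} → CY | Cia | d | dd | iS.
C: inherits non-unit rules of {C} → Cia | d.
Y: inherits non-unit rules of {C, S, Y} → CY | Ca | Cia | aa | d | dd | iS.

S -> d | CY | dd | iS | Cia; C -> d | Cia; Y -> d | CY | Ca | aa | dd | iS | Cia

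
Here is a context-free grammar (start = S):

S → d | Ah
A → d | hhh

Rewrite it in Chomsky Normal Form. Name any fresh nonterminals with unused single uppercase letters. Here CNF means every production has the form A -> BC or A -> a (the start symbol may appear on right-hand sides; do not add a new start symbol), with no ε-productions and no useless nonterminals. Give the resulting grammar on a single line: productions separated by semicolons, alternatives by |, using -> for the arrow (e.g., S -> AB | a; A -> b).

No ε-productions.
No unit productions to eliminate.
TERM: introduce B -> h and substitute in every rule of length ≥2.
BIN: A -> BBB becomes A -> BC, C -> BB.

S -> d | AB; A -> d | BC; B -> h; C -> BB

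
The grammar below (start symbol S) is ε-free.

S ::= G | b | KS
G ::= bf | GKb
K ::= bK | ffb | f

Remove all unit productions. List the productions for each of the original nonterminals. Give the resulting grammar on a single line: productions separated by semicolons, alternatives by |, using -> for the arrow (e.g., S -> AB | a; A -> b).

S -> b | KS | bf | GKb; G -> bf | GKb; K -> f | bK | ffb

Unit productions: S->G.
Unit pairs (A ⇒* B via units): (S,G).
S: inherits non-unit rules of {G, S} → GKb | KS | b | bf.
G: inherits non-unit rules of {G} → GKb | bf.
K: inherits non-unit rules of {K} → bK | f | ffb.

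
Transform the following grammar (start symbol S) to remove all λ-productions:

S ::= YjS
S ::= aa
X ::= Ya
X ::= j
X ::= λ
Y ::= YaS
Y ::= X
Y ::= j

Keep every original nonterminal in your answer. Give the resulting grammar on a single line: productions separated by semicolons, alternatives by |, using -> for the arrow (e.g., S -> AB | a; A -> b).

Nullable set: {X, Y}.
S -> YjS: Y nullable, giving YjS | jS.
Drop X -> λ.
X -> Ya: Y nullable, giving Ya | a.
Y -> X: X nullable, giving X.
Y -> YaS: Y nullable, giving YaS | aS.
Unchanged (no nullable symbols): S -> aa; X -> j; Y -> j.

S -> aa | jS | YjS; X -> a | j | Ya; Y -> X | j | aS | YaS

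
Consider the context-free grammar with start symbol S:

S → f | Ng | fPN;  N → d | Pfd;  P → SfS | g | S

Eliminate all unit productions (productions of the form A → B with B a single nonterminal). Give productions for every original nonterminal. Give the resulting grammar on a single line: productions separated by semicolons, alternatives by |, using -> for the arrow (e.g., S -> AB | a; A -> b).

Unit productions: P->S.
Unit pairs (A ⇒* B via units): (P,S).
S: inherits non-unit rules of {S} → Ng | f | fPN.
N: inherits non-unit rules of {N} → Pfd | d.
P: inherits non-unit rules of {P, S} → Ng | SfS | f | fPN | g.

S -> f | Ng | fPN; N -> d | Pfd; P -> f | g | Ng | SfS | fPN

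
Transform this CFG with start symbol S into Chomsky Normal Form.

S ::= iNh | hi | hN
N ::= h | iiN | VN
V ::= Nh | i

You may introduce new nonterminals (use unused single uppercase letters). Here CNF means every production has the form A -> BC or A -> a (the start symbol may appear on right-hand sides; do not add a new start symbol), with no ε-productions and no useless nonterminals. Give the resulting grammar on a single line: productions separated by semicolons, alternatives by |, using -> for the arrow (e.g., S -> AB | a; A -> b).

No ε-productions.
No unit productions to eliminate.
TERM: introduce B -> h, A -> i and substitute in every rule of length ≥2.
BIN: N -> AAN becomes N -> AC, C -> AN; S -> ANB becomes S -> AD, D -> NB.

S -> AD | BA | BN; A -> i; B -> h; C -> AN; D -> NB; N -> h | AC | VN; V -> i | NB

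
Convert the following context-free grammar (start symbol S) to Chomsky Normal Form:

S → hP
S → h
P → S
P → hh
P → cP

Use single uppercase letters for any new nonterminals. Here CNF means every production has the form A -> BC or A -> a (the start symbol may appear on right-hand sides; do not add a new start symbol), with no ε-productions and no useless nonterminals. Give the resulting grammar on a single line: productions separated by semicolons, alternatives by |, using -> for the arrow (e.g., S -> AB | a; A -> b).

No ε-productions.
After unit-elimination: S -> h | hP; P -> h | cP | hP | hh.
TERM: introduce A -> c, B -> h and substitute in every rule of length ≥2.

S -> h | BP; A -> c; B -> h; P -> h | AP | BB | BP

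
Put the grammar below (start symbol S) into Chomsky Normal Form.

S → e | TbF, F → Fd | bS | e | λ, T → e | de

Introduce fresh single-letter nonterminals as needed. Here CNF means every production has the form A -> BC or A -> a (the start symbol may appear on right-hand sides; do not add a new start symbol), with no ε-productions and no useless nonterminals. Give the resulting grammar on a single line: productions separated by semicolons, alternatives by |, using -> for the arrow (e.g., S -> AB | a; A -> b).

S -> e | TB | TD; A -> d; B -> b; C -> e; D -> BF; F -> d | e | BS | FA; T -> e | AC

Nullable: {F}; after ε-elimination: S -> e | Tb | TbF; F -> d | e | Fd | bS; T -> e | de.
No unit productions to eliminate.
TERM: introduce B -> b, A -> d, C -> e and substitute in every rule of length ≥2.
BIN: S -> TBF becomes S -> TD, D -> BF.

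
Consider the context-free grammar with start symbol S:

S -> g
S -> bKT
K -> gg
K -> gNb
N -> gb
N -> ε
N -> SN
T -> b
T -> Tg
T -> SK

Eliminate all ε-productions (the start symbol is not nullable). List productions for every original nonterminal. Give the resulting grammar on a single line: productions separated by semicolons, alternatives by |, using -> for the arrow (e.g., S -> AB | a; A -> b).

S -> g | bKT; K -> gb | gg | gNb; N -> S | SN | gb; T -> b | SK | Tg

Nullable set: {N}.
K -> gNb: N nullable, giving gNb | gb.
Drop N -> ε.
N -> SN: N nullable, giving S | SN.
Unchanged (no nullable symbols): S -> bKT; S -> g; K -> gg; N -> gb; T -> SK; T -> Tg; T -> b.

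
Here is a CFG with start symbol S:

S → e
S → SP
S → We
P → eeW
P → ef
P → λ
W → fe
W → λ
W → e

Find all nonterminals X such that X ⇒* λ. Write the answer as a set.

{P, W}

Directly nullable (have an ε-rule): {P, W}.
Not nullable: S — each has a terminal in every rule's right-hand side or depends on a non-nullable symbol.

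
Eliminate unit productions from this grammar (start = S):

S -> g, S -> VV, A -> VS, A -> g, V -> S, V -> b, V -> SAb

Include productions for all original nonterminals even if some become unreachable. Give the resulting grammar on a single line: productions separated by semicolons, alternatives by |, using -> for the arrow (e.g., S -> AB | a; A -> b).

Unit productions: V->S.
Unit pairs (A ⇒* B via units): (V,S).
S: inherits non-unit rules of {S} → VV | g.
A: inherits non-unit rules of {A} → VS | g.
V: inherits non-unit rules of {S, V} → SAb | VV | b | g.

S -> g | VV; A -> g | VS; V -> b | g | VV | SAb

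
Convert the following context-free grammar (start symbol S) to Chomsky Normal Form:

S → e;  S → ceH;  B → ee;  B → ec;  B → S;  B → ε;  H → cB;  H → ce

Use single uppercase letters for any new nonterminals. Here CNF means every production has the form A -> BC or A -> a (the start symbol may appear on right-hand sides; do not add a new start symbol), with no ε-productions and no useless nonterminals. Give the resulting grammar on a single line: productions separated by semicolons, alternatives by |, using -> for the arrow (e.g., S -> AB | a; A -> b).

S -> e | AE; A -> c; B -> e | AD | CA | CC; C -> e; D -> CH; E -> CH; H -> c | AB | AC

Nullable: {B}; after ε-elimination: S -> e | ceH; B -> S | ec | ee; H -> c | cB | ce.
After unit-elimination: S -> e | ceH; B -> e | ec | ee | ceH; H -> c | cB | ce.
TERM: introduce A -> c, C -> e and substitute in every rule of length ≥2.
BIN: B -> ACH becomes B -> AD, D -> CH; S -> ACH becomes S -> AE, E -> CH.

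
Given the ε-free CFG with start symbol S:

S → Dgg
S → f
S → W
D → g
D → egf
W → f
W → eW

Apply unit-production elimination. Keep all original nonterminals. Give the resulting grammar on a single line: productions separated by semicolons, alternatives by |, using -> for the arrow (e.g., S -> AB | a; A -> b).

S -> f | eW | Dgg; D -> g | egf; W -> f | eW

Unit productions: S->W.
Unit pairs (A ⇒* B via units): (S,W).
S: inherits non-unit rules of {S, W} → Dgg | eW | f.
D: inherits non-unit rules of {D} → egf | g.
W: inherits non-unit rules of {W} → eW | f.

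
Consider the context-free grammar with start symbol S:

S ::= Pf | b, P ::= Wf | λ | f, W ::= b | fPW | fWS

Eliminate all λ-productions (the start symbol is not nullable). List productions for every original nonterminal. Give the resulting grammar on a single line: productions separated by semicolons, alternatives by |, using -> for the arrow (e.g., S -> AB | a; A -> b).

Nullable set: {P}.
S -> Pf: P nullable, giving Pf | f.
Drop P -> λ.
W -> fPW: P nullable, giving fPW | fW.
Unchanged (no nullable symbols): S -> b; P -> Wf; P -> f; W -> b; W -> fWS.

S -> b | f | Pf; P -> f | Wf; W -> b | fW | fPW | fWS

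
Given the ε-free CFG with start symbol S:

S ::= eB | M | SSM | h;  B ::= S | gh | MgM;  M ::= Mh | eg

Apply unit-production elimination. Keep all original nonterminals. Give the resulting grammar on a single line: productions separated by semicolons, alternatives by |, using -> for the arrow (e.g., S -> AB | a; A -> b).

Unit productions: B->S, S->M.
Unit pairs (A ⇒* B via units): (B,M), (B,S), (S,M).
S: inherits non-unit rules of {M, S} → Mh | SSM | eB | eg | h.
B: inherits non-unit rules of {B, M, S} → MgM | Mh | SSM | eB | eg | gh | h.
M: inherits non-unit rules of {M} → Mh | eg.

S -> h | Mh | eB | eg | SSM; B -> h | Mh | eB | eg | gh | MgM | SSM; M -> Mh | eg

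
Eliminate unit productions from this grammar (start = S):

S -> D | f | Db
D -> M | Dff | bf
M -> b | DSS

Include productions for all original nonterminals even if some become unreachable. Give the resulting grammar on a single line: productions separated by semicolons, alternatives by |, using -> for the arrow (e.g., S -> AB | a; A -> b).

Unit productions: D->M, S->D.
Unit pairs (A ⇒* B via units): (D,M), (S,D), (S,M).
S: inherits non-unit rules of {D, M, S} → DSS | Db | Dff | b | bf | f.
D: inherits non-unit rules of {D, M} → DSS | Dff | b | bf.
M: inherits non-unit rules of {M} → DSS | b.

S -> b | f | Db | bf | DSS | Dff; D -> b | bf | DSS | Dff; M -> b | DSS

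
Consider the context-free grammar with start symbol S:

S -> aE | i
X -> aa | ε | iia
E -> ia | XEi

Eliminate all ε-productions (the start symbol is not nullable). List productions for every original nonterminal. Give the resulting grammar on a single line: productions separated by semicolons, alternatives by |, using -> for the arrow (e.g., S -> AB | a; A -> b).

Nullable set: {X}.
E -> XEi: X nullable, giving Ei | XEi.
Drop X -> ε.
Unchanged (no nullable symbols): S -> aE; S -> i; E -> ia; X -> aa; X -> iia.

S -> i | aE; E -> Ei | ia | XEi; X -> aa | iia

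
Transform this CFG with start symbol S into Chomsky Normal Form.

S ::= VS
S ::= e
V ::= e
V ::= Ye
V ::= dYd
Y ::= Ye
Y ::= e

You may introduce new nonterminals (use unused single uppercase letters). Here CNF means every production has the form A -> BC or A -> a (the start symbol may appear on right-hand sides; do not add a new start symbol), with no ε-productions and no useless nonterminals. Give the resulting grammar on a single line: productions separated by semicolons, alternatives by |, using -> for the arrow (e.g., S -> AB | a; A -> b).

S -> e | VS; A -> e; B -> d; C -> YB; V -> e | BC | YA; Y -> e | YA

No ε-productions.
No unit productions to eliminate.
TERM: introduce B -> d, A -> e and substitute in every rule of length ≥2.
BIN: V -> BYB becomes V -> BC, C -> YB.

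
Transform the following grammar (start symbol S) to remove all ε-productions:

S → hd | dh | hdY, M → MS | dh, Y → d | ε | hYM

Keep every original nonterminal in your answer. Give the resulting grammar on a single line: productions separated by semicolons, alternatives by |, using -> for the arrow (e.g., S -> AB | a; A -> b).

Nullable set: {Y}.
S -> hdY: Y nullable, giving hd | hdY.
Drop Y -> ε.
Y -> hYM: Y nullable, giving hM | hYM.
Unchanged (no nullable symbols): S -> dh; S -> hd; M -> MS; M -> dh; Y -> d.

S -> dh | hd | hdY; M -> MS | dh; Y -> d | hM | hYM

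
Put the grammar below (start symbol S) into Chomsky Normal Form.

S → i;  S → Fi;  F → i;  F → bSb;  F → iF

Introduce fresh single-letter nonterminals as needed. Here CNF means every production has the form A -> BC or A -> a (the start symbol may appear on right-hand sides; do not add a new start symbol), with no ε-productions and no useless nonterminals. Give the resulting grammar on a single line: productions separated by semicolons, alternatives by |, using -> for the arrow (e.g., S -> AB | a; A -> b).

No ε-productions.
No unit productions to eliminate.
TERM: introduce A -> b, B -> i and substitute in every rule of length ≥2.
BIN: F -> ASA becomes F -> AC, C -> SA.

S -> i | FB; A -> b; B -> i; C -> SA; F -> i | AC | BF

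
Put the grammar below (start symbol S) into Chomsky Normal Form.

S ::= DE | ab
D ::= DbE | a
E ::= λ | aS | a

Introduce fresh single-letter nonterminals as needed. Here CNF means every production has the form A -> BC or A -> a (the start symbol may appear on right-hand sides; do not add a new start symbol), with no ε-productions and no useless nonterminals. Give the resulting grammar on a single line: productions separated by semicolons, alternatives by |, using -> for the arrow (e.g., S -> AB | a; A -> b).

Nullable: {E}; after ε-elimination: S -> D | DE | ab; D -> a | Db | DbE; E -> a | aS.
After unit-elimination: S -> a | DE | Db | ab | DbE; D -> a | Db | DbE; E -> a | aS.
TERM: introduce B -> a, A -> b and substitute in every rule of length ≥2.
BIN: D -> DAE becomes D -> DC, C -> AE; S -> DAE becomes S -> DF, F -> AE.

S -> a | BA | DA | DE | DF; A -> b; B -> a; C -> AE; D -> a | DA | DC; E -> a | BS; F -> AE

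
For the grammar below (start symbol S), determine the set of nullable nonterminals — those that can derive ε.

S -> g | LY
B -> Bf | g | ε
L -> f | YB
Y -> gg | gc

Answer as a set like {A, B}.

{B}

Directly nullable (have an ε-rule): {B}.
Not nullable: L, S, Y — each has a terminal in every rule's right-hand side or depends on a non-nullable symbol.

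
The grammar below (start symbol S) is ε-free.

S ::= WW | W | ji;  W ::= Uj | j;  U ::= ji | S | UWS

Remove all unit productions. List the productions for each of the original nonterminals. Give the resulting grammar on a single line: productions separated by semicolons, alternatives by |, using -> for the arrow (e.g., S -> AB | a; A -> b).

S -> j | Uj | WW | ji; U -> j | Uj | WW | ji | UWS; W -> j | Uj

Unit productions: S->W, U->S.
Unit pairs (A ⇒* B via units): (S,W), (U,S), (U,W).
S: inherits non-unit rules of {S, W} → Uj | WW | j | ji.
U: inherits non-unit rules of {S, U, W} → UWS | Uj | WW | j | ji.
W: inherits non-unit rules of {W} → Uj | j.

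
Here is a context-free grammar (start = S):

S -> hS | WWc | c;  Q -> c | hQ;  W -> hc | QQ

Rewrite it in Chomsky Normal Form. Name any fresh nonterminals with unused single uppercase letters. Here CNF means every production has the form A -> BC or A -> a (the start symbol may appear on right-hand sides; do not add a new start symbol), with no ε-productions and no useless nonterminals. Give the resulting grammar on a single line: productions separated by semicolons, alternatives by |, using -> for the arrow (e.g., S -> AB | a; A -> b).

S -> c | AS | WC; A -> h; B -> c; C -> WB; Q -> c | AQ; W -> AB | QQ

No ε-productions.
No unit productions to eliminate.
TERM: introduce B -> c, A -> h and substitute in every rule of length ≥2.
BIN: S -> WWB becomes S -> WC, C -> WB.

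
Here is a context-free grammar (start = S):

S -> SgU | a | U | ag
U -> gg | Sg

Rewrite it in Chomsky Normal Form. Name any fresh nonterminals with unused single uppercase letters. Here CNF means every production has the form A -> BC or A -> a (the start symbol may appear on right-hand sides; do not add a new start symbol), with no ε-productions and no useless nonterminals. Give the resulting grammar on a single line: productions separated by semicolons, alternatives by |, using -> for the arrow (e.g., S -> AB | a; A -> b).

S -> a | AA | BA | SA | SC; A -> g; B -> a; C -> AU; U -> AA | SA

No ε-productions.
After unit-elimination: S -> a | Sg | ag | gg | SgU; U -> Sg | gg.
TERM: introduce B -> a, A -> g and substitute in every rule of length ≥2.
BIN: S -> SAU becomes S -> SC, C -> AU.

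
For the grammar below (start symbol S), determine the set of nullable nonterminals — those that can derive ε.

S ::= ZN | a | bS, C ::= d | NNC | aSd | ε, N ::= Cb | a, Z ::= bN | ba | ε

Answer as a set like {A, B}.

Directly nullable (have an ε-rule): {C, Z}.
Not nullable: N, S — each has a terminal in every rule's right-hand side or depends on a non-nullable symbol.

{C, Z}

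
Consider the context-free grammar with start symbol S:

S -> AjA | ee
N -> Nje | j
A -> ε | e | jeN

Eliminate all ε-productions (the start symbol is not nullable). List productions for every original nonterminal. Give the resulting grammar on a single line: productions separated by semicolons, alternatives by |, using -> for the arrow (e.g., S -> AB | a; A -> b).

S -> j | Aj | ee | jA | AjA; A -> e | jeN; N -> j | Nje

Nullable set: {A}.
S -> AjA: A, A nullable, giving Aj | AjA | j | jA.
Drop A -> ε.
Unchanged (no nullable symbols): S -> ee; A -> e; A -> jeN; N -> Nje; N -> j.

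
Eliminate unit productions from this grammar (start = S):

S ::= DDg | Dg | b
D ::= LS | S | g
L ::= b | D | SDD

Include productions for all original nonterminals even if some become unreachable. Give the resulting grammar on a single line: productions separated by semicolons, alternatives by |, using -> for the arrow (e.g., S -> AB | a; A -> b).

S -> b | Dg | DDg; D -> b | g | Dg | LS | DDg; L -> b | g | Dg | LS | DDg | SDD

Unit productions: D->S, L->D.
Unit pairs (A ⇒* B via units): (D,S), (L,D), (L,S).
S: inherits non-unit rules of {S} → DDg | Dg | b.
D: inherits non-unit rules of {D, S} → DDg | Dg | LS | b | g.
L: inherits non-unit rules of {D, L, S} → DDg | Dg | LS | SDD | b | g.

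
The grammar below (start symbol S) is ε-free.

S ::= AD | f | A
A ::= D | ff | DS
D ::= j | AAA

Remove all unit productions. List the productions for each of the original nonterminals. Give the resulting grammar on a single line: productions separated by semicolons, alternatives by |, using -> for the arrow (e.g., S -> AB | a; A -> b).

Unit productions: A->D, S->A.
Unit pairs (A ⇒* B via units): (A,D), (S,A), (S,D).
S: inherits non-unit rules of {A, D, S} → AAA | AD | DS | f | ff | j.
A: inherits non-unit rules of {A, D} → AAA | DS | ff | j.
D: inherits non-unit rules of {D} → AAA | j.

S -> f | j | AD | DS | ff | AAA; A -> j | DS | ff | AAA; D -> j | AAA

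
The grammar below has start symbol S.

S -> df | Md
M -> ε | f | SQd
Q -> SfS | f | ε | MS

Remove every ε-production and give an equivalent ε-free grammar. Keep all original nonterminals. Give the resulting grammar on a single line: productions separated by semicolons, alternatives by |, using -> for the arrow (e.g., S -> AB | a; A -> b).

Nullable set: {M, Q}.
S -> Md: M nullable, giving Md | d.
Drop M -> ε.
M -> SQd: Q nullable, giving SQd | Sd.
Drop Q -> ε.
Q -> MS: M nullable, giving MS | S.
Unchanged (no nullable symbols): S -> df; M -> f; Q -> SfS; Q -> f.

S -> d | Md | df; M -> f | Sd | SQd; Q -> S | f | MS | SfS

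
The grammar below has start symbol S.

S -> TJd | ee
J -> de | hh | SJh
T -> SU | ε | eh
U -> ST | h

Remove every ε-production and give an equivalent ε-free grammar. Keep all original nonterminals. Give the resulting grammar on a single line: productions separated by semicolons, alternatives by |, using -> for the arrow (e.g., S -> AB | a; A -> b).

Nullable set: {T}.
S -> TJd: T nullable, giving Jd | TJd.
Drop T -> ε.
U -> ST: T nullable, giving S | ST.
Unchanged (no nullable symbols): S -> ee; J -> SJh; J -> de; J -> hh; T -> SU; T -> eh; U -> h.

S -> Jd | ee | TJd; J -> de | hh | SJh; T -> SU | eh; U -> S | h | ST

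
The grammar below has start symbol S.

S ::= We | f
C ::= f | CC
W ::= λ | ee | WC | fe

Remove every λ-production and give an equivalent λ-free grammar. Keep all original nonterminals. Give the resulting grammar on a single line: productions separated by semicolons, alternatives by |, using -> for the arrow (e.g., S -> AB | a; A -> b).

Nullable set: {W}.
S -> We: W nullable, giving We | e.
Drop W -> λ.
W -> WC: W nullable, giving C | WC.
Unchanged (no nullable symbols): S -> f; C -> CC; C -> f; W -> ee; W -> fe.

S -> e | f | We; C -> f | CC; W -> C | WC | ee | fe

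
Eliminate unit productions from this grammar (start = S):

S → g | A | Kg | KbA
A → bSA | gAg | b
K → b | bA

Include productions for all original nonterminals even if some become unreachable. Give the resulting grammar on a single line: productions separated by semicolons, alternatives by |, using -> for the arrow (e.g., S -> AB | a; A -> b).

Unit productions: S->A.
Unit pairs (A ⇒* B via units): (S,A).
S: inherits non-unit rules of {A, S} → KbA | Kg | b | bSA | g | gAg.
A: inherits non-unit rules of {A} → b | bSA | gAg.
K: inherits non-unit rules of {K} → b | bA.

S -> b | g | Kg | KbA | bSA | gAg; A -> b | bSA | gAg; K -> b | bA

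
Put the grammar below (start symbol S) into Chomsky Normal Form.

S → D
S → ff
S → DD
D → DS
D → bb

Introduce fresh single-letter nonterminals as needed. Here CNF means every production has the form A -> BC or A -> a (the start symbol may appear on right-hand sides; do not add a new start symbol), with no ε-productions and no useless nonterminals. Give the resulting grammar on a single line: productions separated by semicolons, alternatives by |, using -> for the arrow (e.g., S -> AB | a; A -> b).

S -> AA | BB | DD | DS; A -> b; B -> f; D -> AA | DS

No ε-productions.
After unit-elimination: S -> DD | DS | bb | ff; D -> DS | bb.
TERM: introduce A -> b, B -> f and substitute in every rule of length ≥2.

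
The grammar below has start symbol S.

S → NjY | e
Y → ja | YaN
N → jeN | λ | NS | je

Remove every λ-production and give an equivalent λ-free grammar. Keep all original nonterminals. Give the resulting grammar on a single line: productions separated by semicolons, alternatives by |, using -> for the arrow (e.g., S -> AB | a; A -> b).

S -> e | jY | NjY; N -> S | NS | je | jeN; Y -> Ya | ja | YaN

Nullable set: {N}.
S -> NjY: N nullable, giving NjY | jY.
Drop N -> λ.
N -> NS: N nullable, giving NS | S.
N -> jeN: N nullable, giving je | jeN.
Y -> YaN: N nullable, giving Ya | YaN.
Unchanged (no nullable symbols): S -> e; N -> je; Y -> ja.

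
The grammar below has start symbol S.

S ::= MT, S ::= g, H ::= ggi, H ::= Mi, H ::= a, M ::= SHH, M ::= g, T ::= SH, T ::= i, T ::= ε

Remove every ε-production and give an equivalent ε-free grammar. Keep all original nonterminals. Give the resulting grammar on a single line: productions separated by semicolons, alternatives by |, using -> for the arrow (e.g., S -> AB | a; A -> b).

Nullable set: {T}.
S -> MT: T nullable, giving M | MT.
Drop T -> ε.
Unchanged (no nullable symbols): S -> g; H -> Mi; H -> a; H -> ggi; M -> SHH; M -> g; T -> SH; T -> i.

S -> M | g | MT; H -> a | Mi | ggi; M -> g | SHH; T -> i | SH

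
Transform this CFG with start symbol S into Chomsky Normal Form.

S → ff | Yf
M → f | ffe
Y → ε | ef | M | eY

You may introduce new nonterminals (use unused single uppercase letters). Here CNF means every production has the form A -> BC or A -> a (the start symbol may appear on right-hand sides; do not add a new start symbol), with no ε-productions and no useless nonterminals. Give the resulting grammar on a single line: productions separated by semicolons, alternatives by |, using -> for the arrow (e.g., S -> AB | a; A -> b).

S -> f | AA | YA; A -> f; B -> e; D -> AB; Y -> e | f | AD | BA | BY

Nullable: {Y}; after ε-elimination: S -> f | Yf | ff; M -> f | ffe; Y -> M | e | eY | ef.
After unit-elimination: S -> f | Yf | ff; M -> f | ffe; Y -> e | f | eY | ef | ffe.
TERM: introduce B -> e, A -> f and substitute in every rule of length ≥2.
BIN: M -> AAB becomes M -> AC, C -> AB; Y -> AAB becomes Y -> AD, D -> AB.
Drop unreachable/unproductive: M.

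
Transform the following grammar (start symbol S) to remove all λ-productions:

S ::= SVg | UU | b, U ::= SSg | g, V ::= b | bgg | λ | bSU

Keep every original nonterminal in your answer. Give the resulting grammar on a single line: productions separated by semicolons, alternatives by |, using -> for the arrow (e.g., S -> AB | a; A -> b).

S -> b | Sg | UU | SVg; U -> g | SSg; V -> b | bSU | bgg

Nullable set: {V}.
S -> SVg: V nullable, giving SVg | Sg.
Drop V -> λ.
Unchanged (no nullable symbols): S -> UU; S -> b; U -> SSg; U -> g; V -> b; V -> bSU; V -> bgg.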